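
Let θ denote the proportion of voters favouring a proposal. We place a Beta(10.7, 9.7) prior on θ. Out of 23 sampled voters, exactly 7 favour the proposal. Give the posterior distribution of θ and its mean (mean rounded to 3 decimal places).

Observing 7 successes and 16 failures updates Beta(10.7, 9.7) by adding the success and failure counts to the two shape parameters: α = 10.7+7 = 17.7, β = 9.7+16 = 25.7.
Posterior mean = α/(α+β) = 17.7/43.4 = 0.408.

Posterior: Beta(17.7, 25.7); mean ≈ 0.408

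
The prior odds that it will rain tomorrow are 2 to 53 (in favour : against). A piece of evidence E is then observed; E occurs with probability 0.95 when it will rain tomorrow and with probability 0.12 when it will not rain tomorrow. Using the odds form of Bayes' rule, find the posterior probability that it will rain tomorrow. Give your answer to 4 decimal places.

Posterior probability ≈ 0.2300

Prior odds = 2/53 = 0.037736.
Likelihood ratio for E = 0.95/0.12 = 7.9167.
Posterior odds = prior odds × LR = 0.29874.
Posterior probability = odds/(1+odds) = 0.29874/1.2987 = 0.2300.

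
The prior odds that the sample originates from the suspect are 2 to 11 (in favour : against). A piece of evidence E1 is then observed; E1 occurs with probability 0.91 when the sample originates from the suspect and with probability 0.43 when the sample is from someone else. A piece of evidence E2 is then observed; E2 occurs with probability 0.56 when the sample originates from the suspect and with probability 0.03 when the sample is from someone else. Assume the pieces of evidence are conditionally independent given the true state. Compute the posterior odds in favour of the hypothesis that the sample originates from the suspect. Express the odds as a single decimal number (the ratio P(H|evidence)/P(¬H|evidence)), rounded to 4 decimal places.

Posterior odds ≈ 7.1825

Prior odds = 2/11 = 0.18182. In log-odds, ln(0.18182) = -1.7047.
Add log likelihood ratios: ln(2.1163) + ln(18.667) = 3.6764.
Posterior log-odds = 1.9717, so posterior odds = exp(1.9717) = 7.1825.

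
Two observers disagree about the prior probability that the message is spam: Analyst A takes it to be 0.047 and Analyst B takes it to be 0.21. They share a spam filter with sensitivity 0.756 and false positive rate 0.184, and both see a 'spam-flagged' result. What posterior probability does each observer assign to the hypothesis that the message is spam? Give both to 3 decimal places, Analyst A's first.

The likelihood ratio for a 'spam-flagged' result is 0.756/0.184 = 4.1087.
Analyst A: prior odds 0.047/0.953 = 0.049318; posterior odds 0.20263; posterior probability 0.168.
Analyst B: prior odds 0.21/0.79 = 0.26582; posterior odds 1.0922; posterior probability 0.522.

Analyst A: 0.168; Analyst B: 0.522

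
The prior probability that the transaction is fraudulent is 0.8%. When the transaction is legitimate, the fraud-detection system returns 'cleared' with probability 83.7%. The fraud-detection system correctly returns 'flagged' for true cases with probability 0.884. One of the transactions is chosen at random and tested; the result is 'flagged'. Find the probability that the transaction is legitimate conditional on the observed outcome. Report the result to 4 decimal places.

Write H for 'the transaction is fraudulent'. Prior odds H:¬H = 0.008/0.992 = 0.0080645. For the 'flagged' outcome, the likelihood ratio is 0.884/0.163 = 5.4233.
Posterior odds = 0.0080645 × 5.4233 = 0.043736, so P(H|E) = 0.043736/(1+0.043736) = 0.0419. Then P(¬H|E) = 1 − 0.0419 = 0.9581.

P(¬H | E) ≈ 0.9581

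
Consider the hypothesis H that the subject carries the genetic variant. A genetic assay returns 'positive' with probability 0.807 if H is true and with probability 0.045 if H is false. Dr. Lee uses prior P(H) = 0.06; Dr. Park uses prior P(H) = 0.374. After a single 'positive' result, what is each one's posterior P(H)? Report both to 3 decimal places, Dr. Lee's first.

Dr. Lee: 0.534; Dr. Park: 0.915

P('+'|H) = 0.807, P('+'|¬H) = 0.045.
Dr. Lee: numerator 0.807·0.06 = 0.048420; evidence = 0.048420+0.045·0.94 = 0.090720; posterior = 0.534.
Dr. Park: numerator 0.807·0.374 = 0.30182; evidence = 0.30182+0.045·0.626 = 0.32999; posterior = 0.915.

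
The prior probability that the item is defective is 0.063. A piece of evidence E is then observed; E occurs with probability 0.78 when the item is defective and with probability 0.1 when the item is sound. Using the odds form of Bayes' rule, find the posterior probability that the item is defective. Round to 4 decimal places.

Posterior probability ≈ 0.3440

Prior odds = 0.063/(1−0.063) = 0.067236.
Likelihood ratio for E = 0.78/0.1 = 7.8000.
Posterior odds = prior odds × LR = 0.52444.
Posterior probability = odds/(1+odds) = 0.52444/1.5244 = 0.3440.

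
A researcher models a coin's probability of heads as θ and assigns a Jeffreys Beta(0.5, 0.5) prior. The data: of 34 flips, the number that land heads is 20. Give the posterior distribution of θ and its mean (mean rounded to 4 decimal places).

Posterior: Beta(20.5, 14.5); mean ≈ 0.5857

The binomial likelihood is conjugate to the Beta prior: with 20 successes and 14 failures, the posterior is Beta(0.5+20, 0.5+14) = Beta(20.5, 14.5).
E[θ | data] = 20.5/(20.5+14.5) = 0.5857.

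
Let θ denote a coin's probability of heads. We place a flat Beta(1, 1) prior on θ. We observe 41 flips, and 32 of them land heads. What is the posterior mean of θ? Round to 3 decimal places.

The binomial likelihood is conjugate to the Beta prior: with 32 successes and 9 failures, the posterior is Beta(1+32, 1+9) = Beta(33, 10).
E[θ | data] = 33/(33+10) = 0.767.

Posterior mean ≈ 0.767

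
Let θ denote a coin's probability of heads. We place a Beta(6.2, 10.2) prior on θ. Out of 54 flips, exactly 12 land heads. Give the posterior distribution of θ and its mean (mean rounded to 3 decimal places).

Posterior: Beta(18.2, 52.2); mean ≈ 0.259

The binomial likelihood is conjugate to the Beta prior: with 12 successes and 42 failures, the posterior is Beta(6.2+12, 10.2+42) = Beta(18.2, 52.2).
E[θ | data] = 18.2/(18.2+52.2) = 0.259.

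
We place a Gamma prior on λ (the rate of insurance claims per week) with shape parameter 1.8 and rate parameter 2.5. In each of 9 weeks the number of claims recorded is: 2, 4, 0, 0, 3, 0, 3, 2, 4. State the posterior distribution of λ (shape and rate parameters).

Posterior: Gamma(shape=19.8, rate=11.5)

Total count ∑xᵢ = 18 over n = 9 weeks.
Gamma is conjugate to the Poisson likelihood: posterior is Gamma(shape = 1.8+18 = 19.8, rate = 2.5+9 = 11.5).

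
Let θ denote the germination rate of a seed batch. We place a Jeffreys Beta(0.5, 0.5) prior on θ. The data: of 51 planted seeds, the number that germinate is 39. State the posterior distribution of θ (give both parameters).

Posterior: Beta(39.5, 12.5)

The binomial likelihood is conjugate to the Beta prior: with 39 successes and 12 failures, the posterior is Beta(0.5+39, 0.5+12) = Beta(39.5, 12.5).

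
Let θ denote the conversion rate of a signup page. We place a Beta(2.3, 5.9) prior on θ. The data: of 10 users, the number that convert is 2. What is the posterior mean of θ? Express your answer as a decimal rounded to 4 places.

Posterior mean ≈ 0.2363

Observing 2 successes and 8 failures updates Beta(2.3, 5.9) by adding the success and failure counts to the two shape parameters: α = 2.3+2 = 4.3, β = 5.9+8 = 13.9.
Posterior mean = α/(α+β) = 4.3/18.2 = 0.2363.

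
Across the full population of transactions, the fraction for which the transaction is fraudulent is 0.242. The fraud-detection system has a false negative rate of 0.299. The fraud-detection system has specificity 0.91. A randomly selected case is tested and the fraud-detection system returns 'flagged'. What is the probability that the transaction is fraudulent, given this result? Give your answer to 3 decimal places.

P(H | E) ≈ 0.713

Let H be the event that the transaction is fraudulent. P(H) = 0.242, so P(¬H) = 0.758. With E the 'flagged' result, P(E|H) = 0.701 and P(E|¬H) = 0.09.
P(E) = 0.701·0.242 + 0.09·0.758 = 0.16964 + 0.068220 = 0.23786.
By Bayes' theorem, P(H|E) = 0.16964 / 0.23786 = 0.713.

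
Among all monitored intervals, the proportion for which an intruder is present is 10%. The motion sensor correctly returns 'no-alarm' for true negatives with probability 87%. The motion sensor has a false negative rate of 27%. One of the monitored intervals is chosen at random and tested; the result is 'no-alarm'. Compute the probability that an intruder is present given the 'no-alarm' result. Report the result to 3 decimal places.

Write H for 'an intruder is present'. Prior odds H:¬H = 0.1/0.9 = 0.11111. For the 'no-alarm' outcome, the likelihood ratio is 0.27/0.87 = 0.31034.
Posterior odds = 0.11111 × 0.31034 = 0.034483, so P(H|E) = 0.034483/(1+0.034483) = 0.033.

P(H | E) ≈ 0.033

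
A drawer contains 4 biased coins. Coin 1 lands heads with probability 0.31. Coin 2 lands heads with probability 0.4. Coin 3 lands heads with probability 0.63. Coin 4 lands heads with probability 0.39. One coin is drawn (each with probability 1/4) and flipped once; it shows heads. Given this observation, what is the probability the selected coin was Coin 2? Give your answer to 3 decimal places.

Posterior probability ≈ 0.231

P(heads|C1) = 0.31; P(heads|C2) = 0.4; P(heads|C3) = 0.63; P(heads|C4) = 0.39.
Prior × likelihood for each source: 0.25·0.31=0.07750, 0.25·0.4=0.1000, 0.25·0.63=0.1575, 0.25·0.39=0.09750. Summing gives P(heads) = 0.43250.
P(Coin 2 | heads) = 0.1000 / 0.43250 = 0.231.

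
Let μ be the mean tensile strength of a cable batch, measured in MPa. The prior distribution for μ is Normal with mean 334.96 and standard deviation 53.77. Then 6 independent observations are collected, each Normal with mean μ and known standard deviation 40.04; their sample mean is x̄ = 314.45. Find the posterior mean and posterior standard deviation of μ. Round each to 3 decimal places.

With known σ, the Normal prior is conjugate. Weight on the data is w = (n/σ²)/(n/σ² + 1/τ₀²) = 0.00374251/(0.00374251+0.00034588) = 0.91540.
Posterior mean = w·x̄ + (1−w)·μ₀ = 0.91540·314.45 + 0.084600·334.96 = 316.185. Posterior variance = 1/(0.00374251+0.00034588) = 244.595, so SD = 15.640.

Posterior mean ≈ 316.185; posterior SD ≈ 15.640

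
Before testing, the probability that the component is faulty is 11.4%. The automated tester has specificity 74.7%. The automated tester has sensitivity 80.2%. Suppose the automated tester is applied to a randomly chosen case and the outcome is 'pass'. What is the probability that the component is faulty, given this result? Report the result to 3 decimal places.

Let H be the event that the component is faulty. P(H) = 0.114, so P(¬H) = 0.886. With E the 'pass' result, P(E|H) = 0.198 and P(E|¬H) = 0.747.
P(E) = 0.198·0.114 + 0.747·0.886 = 0.022572 + 0.66184 = 0.68441.
By Bayes' theorem, P(H|E) = 0.022572 / 0.68441 = 0.033.

P(H | E) ≈ 0.033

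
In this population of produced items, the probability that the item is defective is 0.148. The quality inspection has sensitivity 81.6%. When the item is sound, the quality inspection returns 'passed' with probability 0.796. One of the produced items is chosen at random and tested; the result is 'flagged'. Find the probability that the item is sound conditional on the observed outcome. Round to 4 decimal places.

P(¬H | E) ≈ 0.5900

Let H be the event that the item is defective. P(H) = 0.148, so P(¬H) = 0.852. With E the 'flagged' result, P(E|H) = 0.816 and P(E|¬H) = 0.204.
P(E) = 0.816·0.148 + 0.204·0.852 = 0.12077 + 0.17381 = 0.29458.
By Bayes' theorem, P(H|E) = 0.12077 / 0.29458 = 0.4100. Hence P(¬H|E) = 1 − 0.4100 = 0.5900.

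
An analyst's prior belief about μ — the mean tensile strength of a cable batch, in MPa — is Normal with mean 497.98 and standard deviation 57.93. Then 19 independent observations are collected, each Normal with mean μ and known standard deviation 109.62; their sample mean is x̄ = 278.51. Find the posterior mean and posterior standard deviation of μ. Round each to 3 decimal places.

Posterior mean ≈ 313.312; posterior SD ≈ 23.069

Prior precision 1/τ₀² = 1/57.93² = 0.00029798; data precision n/σ² = 19/109.62² = 0.00158115.
Posterior precision = 0.00029798 + 0.00158115 = 0.00187914, giving posterior SD = 1/√0.00187914 = 23.069.
Posterior mean = (0.00029798·497.98 + 0.00158115·278.51) / 0.00187914 = 313.312.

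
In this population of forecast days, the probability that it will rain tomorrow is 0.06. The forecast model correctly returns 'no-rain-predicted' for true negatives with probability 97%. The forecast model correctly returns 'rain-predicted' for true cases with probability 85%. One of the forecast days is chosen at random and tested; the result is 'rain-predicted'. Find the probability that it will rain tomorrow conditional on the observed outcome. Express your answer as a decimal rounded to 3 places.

P(H | E) ≈ 0.644

Write H for 'it will rain tomorrow'. Prior odds H:¬H = 0.06/0.94 = 0.063830. For the 'rain-predicted' outcome, the likelihood ratio is 0.85/0.03 = 28.333.
Posterior odds = 0.063830 × 28.333 = 1.8085, so P(H|E) = 1.8085/(1+1.8085) = 0.644.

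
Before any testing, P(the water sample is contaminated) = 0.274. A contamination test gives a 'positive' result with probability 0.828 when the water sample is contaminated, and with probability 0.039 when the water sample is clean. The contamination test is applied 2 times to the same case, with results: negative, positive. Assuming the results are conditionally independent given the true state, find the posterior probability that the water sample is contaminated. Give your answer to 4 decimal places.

With H the event that the water sample is contaminated, the joint likelihood of the observed sequence is P(data|H) = 0.172·0.828 = 0.14242 and P(data|¬H) = 0.961·0.039 = 0.037479.
Bayes: P(H|data) = 0.274·0.14242 / (0.274·0.14242 + 0.726·0.037479) = 0.039022/0.066232 = 0.5892.

Posterior P(H) ≈ 0.5892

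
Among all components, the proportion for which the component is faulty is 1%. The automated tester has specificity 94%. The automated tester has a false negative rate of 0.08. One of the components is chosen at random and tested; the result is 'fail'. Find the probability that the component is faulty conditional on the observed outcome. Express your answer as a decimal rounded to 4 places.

Write H for 'the component is faulty'. Prior odds H:¬H = 0.01/0.99 = 0.010101. For the 'fail' outcome, the likelihood ratio is 0.92/0.06 = 15.333.
Posterior odds = 0.010101 × 15.333 = 0.15488, so P(H|E) = 0.15488/(1+0.15488) = 0.1341.

P(H | E) ≈ 0.1341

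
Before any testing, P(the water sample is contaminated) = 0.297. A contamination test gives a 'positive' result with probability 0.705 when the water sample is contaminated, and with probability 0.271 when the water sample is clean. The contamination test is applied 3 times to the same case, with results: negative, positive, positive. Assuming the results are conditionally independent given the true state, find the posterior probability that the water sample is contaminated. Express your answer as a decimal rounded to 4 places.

Posterior P(H) ≈ 0.5364

With H the event that the water sample is contaminated, the joint likelihood of the observed sequence is P(data|H) = 0.295·0.705·0.705 = 0.14662 and P(data|¬H) = 0.729·0.271·0.271 = 0.053538.
Bayes: P(H|data) = 0.297·0.14662 / (0.297·0.14662 + 0.703·0.053538) = 0.043547/0.081184 = 0.5364.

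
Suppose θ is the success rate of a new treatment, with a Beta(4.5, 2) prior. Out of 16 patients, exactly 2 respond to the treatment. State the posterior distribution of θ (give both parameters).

Posterior: Beta(6.5, 16)

Observing 2 successes and 14 failures updates Beta(4.5, 2) by adding the success and failure counts to the two shape parameters: α = 4.5+2 = 6.5, β = 2+14 = 16.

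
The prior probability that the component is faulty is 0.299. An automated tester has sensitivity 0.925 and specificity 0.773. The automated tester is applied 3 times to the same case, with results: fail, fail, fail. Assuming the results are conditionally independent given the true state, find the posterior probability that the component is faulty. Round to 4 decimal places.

With H the event that the component is faulty, the joint likelihood of the observed sequence is P(data|H) = 0.925·0.925·0.925 = 0.79145 and P(data|¬H) = 0.227·0.227·0.227 = 0.011697.
Bayes: P(H|data) = 0.299·0.79145 / (0.299·0.79145 + 0.701·0.011697) = 0.23664/0.24484 = 0.9665.

Posterior P(H) ≈ 0.9665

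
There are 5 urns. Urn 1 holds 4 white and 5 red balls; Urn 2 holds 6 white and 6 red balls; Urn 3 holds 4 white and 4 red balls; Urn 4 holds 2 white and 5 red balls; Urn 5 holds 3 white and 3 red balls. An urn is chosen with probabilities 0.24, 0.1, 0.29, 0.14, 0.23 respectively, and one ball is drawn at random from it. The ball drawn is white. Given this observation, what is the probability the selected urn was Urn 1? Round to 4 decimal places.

Posterior probability ≈ 0.2336

P(white|Urn 1) = 0.4444; P(white|Urn 2) = 0.5; P(white|Urn 3) = 0.5; P(white|Urn 4) = 0.2857; P(white|Urn 5) = 0.5.
Prior × likelihood for each source: 0.24·0.4444=0.1067, 0.1·0.5=0.05000, 0.29·0.5=0.1450, 0.14·0.2857=0.04000, 0.23·0.5=0.1150. Summing gives P(white) = 0.45667.
P(Urn 1 | white) = 0.1067 / 0.45667 = 0.2336.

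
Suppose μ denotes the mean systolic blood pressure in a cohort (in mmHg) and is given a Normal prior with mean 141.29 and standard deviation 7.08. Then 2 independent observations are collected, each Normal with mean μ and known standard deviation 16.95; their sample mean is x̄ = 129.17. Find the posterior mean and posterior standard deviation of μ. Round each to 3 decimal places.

Posterior mean ≈ 138.155; posterior SD ≈ 6.096

Prior precision 1/τ₀² = 1/7.08² = 0.0199496; data precision n/σ² = 2/16.95² = 0.00696130.
Posterior precision = 0.0199496 + 0.00696130 = 0.0269109, giving posterior SD = 1/√0.0269109 = 6.096.
Posterior mean = (0.0199496·141.29 + 0.00696130·129.17) / 0.0269109 = 138.155.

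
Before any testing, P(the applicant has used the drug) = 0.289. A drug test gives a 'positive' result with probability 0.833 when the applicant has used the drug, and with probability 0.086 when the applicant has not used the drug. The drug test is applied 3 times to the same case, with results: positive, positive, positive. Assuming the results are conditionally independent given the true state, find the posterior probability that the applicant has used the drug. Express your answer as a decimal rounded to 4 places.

Posterior P(H) ≈ 0.9973

With H the event that the applicant has used the drug, the joint likelihood of the observed sequence is P(data|H) = 0.833·0.833·0.833 = 0.57801 and P(data|¬H) = 0.086·0.086·0.086 = 0.00063606.
Bayes: P(H|data) = 0.289·0.57801 / (0.289·0.57801 + 0.711·0.00063606) = 0.16704/0.16750 = 0.9973.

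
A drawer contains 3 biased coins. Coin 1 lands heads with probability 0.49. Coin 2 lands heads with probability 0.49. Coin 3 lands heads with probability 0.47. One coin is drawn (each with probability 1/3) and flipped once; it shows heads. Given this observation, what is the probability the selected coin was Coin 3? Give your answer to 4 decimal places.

Posterior probability ≈ 0.3241

P(heads|C1) = 0.49; P(heads|C2) = 0.49; P(heads|C3) = 0.47.
Prior × likelihood for each source: 0.333333·0.49=0.1633, 0.333333·0.49=0.1633, 0.333333·0.47=0.1567. Summing gives P(heads) = 0.48333.
P(Coin 3 | heads) = 0.1567 / 0.48333 = 0.3241.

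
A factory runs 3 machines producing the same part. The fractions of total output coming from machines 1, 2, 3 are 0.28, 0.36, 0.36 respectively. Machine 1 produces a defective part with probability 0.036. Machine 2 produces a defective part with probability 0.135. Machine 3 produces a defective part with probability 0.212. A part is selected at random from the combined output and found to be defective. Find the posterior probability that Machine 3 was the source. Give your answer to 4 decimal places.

Posterior probability ≈ 0.5653

P(defective|M1) = 0.036; P(defective|M2) = 0.135; P(defective|M3) = 0.212.
Prior × likelihood for each source: 0.28·0.036=0.01008, 0.36·0.135=0.04860, 0.36·0.212=0.07632. Summing gives P(defective) = 0.13500.
P(Machine 3 | defective) = 0.07632 / 0.13500 = 0.5653.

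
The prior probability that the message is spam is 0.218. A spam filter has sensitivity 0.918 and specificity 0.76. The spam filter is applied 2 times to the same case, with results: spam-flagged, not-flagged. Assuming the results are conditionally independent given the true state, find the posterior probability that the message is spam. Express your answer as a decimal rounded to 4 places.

With H the event that the message is spam, the joint likelihood of the observed sequence is P(data|H) = 0.918·0.082 = 0.075276 and P(data|¬H) = 0.24·0.76 = 0.18240.
Bayes: P(H|data) = 0.218·0.075276 / (0.218·0.075276 + 0.782·0.18240) = 0.016410/0.15905 = 0.1032.

Posterior P(H) ≈ 0.1032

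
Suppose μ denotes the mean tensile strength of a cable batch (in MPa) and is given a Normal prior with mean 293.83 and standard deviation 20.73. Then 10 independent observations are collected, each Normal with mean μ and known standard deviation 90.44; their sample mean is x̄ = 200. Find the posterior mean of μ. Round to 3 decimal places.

Posterior mean ≈ 261.512

With known σ, the Normal prior is conjugate. Weight on the data is w = (n/σ²)/(n/σ² + 1/τ₀²) = 0.00122258/(0.00122258+0.00232703) = 0.34443.
Posterior mean = w·x̄ + (1−w)·μ₀ = 0.34443·200 + 0.65557·293.83 = 261.512.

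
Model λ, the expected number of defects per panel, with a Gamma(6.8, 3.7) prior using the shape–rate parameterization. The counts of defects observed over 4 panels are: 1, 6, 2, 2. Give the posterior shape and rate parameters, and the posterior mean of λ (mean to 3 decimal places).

Posterior: Gamma(shape=17.8, rate=7.7); mean ≈ 2.312

Total count ∑xᵢ = 11 over n = 4 panels.
Gamma is conjugate to the Poisson likelihood: posterior is Gamma(shape = 6.8+11 = 17.8, rate = 3.7+4 = 7.7).
E[λ | data] = 17.8/7.7 = 2.312.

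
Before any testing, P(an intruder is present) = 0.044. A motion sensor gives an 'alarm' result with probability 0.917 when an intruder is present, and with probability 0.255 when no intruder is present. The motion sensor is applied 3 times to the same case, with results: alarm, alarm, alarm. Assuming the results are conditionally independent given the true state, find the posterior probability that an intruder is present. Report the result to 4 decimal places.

Posterior P(H) ≈ 0.6816

Let H be the event that an intruder is present; start with P(H) = 0.044. P('alarm'|H) = 0.917, P('alarm'|¬H) = 0.255.
Update on result 1 ('alarm'): P(H) ← 0.917·0.0440 / (0.917·0.0440 + 0.255·0.9560) = 0.040348/0.28413 = 0.1420.
Update on result 2 ('alarm'): P(H) ← 0.917·0.1420 / (0.917·0.1420 + 0.255·0.8580) = 0.13022/0.34901 = 0.3731.
Update on result 3 ('alarm'): P(H) ← 0.917·0.3731 / (0.917·0.3731 + 0.255·0.6269) = 0.34215/0.50200 = 0.6816.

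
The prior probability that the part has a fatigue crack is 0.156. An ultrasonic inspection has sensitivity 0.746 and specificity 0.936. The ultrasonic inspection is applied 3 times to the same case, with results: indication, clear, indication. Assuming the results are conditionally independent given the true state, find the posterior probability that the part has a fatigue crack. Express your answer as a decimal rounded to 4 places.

Let H be the event that the part has a fatigue crack; start with P(H) = 0.156. P('indication'|H) = 0.746, P('indication'|¬H) = 0.064.
Update on result 1 ('indication'): P(H) ← 0.746·0.1560 / (0.746·0.1560 + 0.064·0.8440) = 0.11638/0.17039 = 0.6830.
Update on result 2 ('clear'): P(H) ← 0.254·0.6830 / (0.254·0.6830 + 0.936·0.3170) = 0.17348/0.47020 = 0.3689.
Update on result 3 ('indication'): P(H) ← 0.746·0.3689 / (0.746·0.3689 + 0.064·0.6311) = 0.27523/0.31562 = 0.8720.

Posterior P(H) ≈ 0.8720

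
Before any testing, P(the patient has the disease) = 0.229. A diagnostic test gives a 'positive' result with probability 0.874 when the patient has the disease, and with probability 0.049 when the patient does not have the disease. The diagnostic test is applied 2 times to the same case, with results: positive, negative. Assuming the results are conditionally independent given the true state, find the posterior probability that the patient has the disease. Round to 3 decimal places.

Let H be the event that the patient has the disease; start with P(H) = 0.229. P('positive'|H) = 0.874, P('positive'|¬H) = 0.049.
Update on result 1 ('positive'): P(H) ← 0.874·0.2290 / (0.874·0.2290 + 0.049·0.7710) = 0.20015/0.23793 = 0.8412.
Update on result 2 ('negative'): P(H) ← 0.126·0.8412 / (0.126·0.8412 + 0.951·0.1588) = 0.10599/0.25700 = 0.4124.

Posterior P(H) ≈ 0.412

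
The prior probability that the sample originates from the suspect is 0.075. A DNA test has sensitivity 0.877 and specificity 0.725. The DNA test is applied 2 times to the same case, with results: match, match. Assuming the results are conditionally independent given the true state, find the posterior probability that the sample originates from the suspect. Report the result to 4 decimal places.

Let H be the event that the sample originates from the suspect; start with P(H) = 0.075. P('match'|H) = 0.877, P('match'|¬H) = 0.275.
Update on result 1 ('match'): P(H) ← 0.877·0.0750 / (0.877·0.0750 + 0.275·0.9250) = 0.065775/0.32015 = 0.2055.
Update on result 2 ('match'): P(H) ← 0.877·0.2055 / (0.877·0.2055 + 0.275·0.7945) = 0.18018/0.39868 = 0.4519.

Posterior P(H) ≈ 0.4519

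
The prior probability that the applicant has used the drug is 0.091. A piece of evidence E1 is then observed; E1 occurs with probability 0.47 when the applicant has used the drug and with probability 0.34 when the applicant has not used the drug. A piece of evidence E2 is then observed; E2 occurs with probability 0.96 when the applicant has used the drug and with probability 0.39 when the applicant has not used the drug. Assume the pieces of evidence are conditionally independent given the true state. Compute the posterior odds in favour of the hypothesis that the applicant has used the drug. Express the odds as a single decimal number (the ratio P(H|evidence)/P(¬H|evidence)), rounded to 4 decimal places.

Posterior odds ≈ 0.3406

Prior odds = 0.091/(1−0.091) = 0.10011.
Likelihood ratio for E1 = 0.47/0.34 = 1.3824.
Likelihood ratio for E2 = 0.96/0.39 = 2.4615.
Posterior odds = prior odds × LR₁ × LR₂ = 0.34065.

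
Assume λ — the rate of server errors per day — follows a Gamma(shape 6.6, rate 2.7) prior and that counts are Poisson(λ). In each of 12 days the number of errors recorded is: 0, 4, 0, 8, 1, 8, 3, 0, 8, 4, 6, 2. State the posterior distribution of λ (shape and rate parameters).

The Poisson likelihood adds the total count to the shape and the number of exposure periods to the rate. Here ∑xᵢ = 44 and n = 12, so shape 6.6→50.6 and rate 2.7→14.7.

Posterior: Gamma(shape=50.6, rate=14.7)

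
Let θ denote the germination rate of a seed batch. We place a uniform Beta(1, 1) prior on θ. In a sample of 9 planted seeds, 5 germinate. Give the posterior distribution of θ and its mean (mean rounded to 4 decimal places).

Posterior: Beta(6, 5); mean ≈ 0.5455

The binomial likelihood is conjugate to the Beta prior: with 5 successes and 4 failures, the posterior is Beta(1+5, 1+4) = Beta(6, 5).
Posterior mean = α/(α+β) = 6/11 = 0.5455.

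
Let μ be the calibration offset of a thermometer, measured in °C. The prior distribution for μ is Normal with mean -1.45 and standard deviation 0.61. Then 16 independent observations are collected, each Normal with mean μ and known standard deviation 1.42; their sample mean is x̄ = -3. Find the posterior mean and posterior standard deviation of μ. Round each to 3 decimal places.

With known σ, the Normal prior is conjugate. Weight on the data is w = (n/σ²)/(n/σ² + 1/τ₀²) = 7.93493/(7.93493+2.68745) = 0.74700.
Posterior mean = w·x̄ + (1−w)·μ₀ = 0.74700·-3 + 0.25300·-1.45 = -2.608. Posterior variance = 1/(7.93493+2.68745) = 0.0941408, so SD = 0.307.

Posterior mean ≈ -2.608; posterior SD ≈ 0.307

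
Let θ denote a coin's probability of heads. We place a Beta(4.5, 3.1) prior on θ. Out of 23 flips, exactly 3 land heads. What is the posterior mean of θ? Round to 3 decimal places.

Observing 3 successes and 20 failures updates Beta(4.5, 3.1) by adding the success and failure counts to the two shape parameters: α = 4.5+3 = 7.5, β = 3.1+20 = 23.1.
E[θ | data] = 7.5/(7.5+23.1) = 0.245.

Posterior mean ≈ 0.245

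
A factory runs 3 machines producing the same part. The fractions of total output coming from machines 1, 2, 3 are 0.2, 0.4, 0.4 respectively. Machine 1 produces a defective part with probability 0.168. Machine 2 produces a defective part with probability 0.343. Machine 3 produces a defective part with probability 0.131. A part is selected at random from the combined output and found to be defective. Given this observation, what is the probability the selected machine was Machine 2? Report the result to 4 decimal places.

Tabulate prior·likelihood by source: [1] prior 0.2, lik 0.168, product 0.03360; [2] prior 0.4, lik 0.343, product 0.1372; [3] prior 0.4, lik 0.131, product 0.05240.
Normalizing constant = 0.22320; the posterior for Machine 2 is its product over the sum, 0.1372/0.22320 = 0.6147.

Posterior probability ≈ 0.6147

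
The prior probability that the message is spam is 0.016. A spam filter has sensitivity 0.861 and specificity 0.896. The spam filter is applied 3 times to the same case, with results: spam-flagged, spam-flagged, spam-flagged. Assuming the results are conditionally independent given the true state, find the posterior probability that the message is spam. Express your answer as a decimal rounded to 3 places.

Let H be the event that the message is spam; start with P(H) = 0.016. P('spam-flagged'|H) = 0.861, P('spam-flagged'|¬H) = 0.104.
Update on result 1 ('spam-flagged'): P(H) ← 0.861·0.0160 / (0.861·0.0160 + 0.104·0.9840) = 0.013776/0.11611 = 0.1186.
Update on result 2 ('spam-flagged'): P(H) ← 0.861·0.1186 / (0.861·0.1186 + 0.104·0.8814) = 0.10215/0.19381 = 0.5271.
Update on result 3 ('spam-flagged'): P(H) ← 0.861·0.5271 / (0.861·0.5271 + 0.104·0.4729) = 0.45380/0.50299 = 0.9022.

Posterior P(H) ≈ 0.902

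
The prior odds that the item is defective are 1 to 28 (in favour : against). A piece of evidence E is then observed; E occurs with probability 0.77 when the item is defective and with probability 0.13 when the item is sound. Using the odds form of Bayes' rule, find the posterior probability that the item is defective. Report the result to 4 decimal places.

Posterior probability ≈ 0.1746

Prior odds = 1/28 = 0.035714.
Likelihood ratio for E = 0.77/0.13 = 5.9231.
Posterior odds = prior odds × LR = 0.21154.
Posterior probability = odds/(1+odds) = 0.21154/1.2115 = 0.1746.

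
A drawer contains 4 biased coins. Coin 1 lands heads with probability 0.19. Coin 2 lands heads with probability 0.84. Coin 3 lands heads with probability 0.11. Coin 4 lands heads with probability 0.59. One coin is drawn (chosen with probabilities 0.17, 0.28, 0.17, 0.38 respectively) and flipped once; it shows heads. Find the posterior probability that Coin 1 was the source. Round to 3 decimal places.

Posterior probability ≈ 0.063

P(heads|C1) = 0.19; P(heads|C2) = 0.84; P(heads|C3) = 0.11; P(heads|C4) = 0.59.
Prior × likelihood for each source: 0.17·0.19=0.03230, 0.28·0.84=0.2352, 0.17·0.11=0.01870, 0.38·0.59=0.2242. Summing gives P(heads) = 0.51040.
P(Coin 1 | heads) = 0.03230 / 0.51040 = 0.063.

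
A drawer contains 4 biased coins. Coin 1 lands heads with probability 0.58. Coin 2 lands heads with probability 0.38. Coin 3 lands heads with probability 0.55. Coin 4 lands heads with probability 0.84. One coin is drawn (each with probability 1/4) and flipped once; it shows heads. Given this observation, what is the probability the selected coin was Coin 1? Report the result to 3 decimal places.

Posterior probability ≈ 0.247

P(heads|C1) = 0.58; P(heads|C2) = 0.38; P(heads|C3) = 0.55; P(heads|C4) = 0.84.
Prior × likelihood for each source: 0.25·0.58=0.1450, 0.25·0.38=0.09500, 0.25·0.55=0.1375, 0.25·0.84=0.2100. Summing gives P(heads) = 0.58750.
P(Coin 1 | heads) = 0.1450 / 0.58750 = 0.247.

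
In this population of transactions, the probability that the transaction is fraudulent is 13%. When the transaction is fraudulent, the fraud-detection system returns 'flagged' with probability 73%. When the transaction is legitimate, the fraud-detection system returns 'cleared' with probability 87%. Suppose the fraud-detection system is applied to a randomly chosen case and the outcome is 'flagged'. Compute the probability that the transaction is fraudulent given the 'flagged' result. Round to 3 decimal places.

Write H for 'the transaction is fraudulent'. Prior odds H:¬H = 0.13/0.87 = 0.14943. For the 'flagged' outcome, the likelihood ratio is 0.73/0.13 = 5.6154.
Posterior odds = 0.14943 × 5.6154 = 0.83908, so P(H|E) = 0.83908/(1+0.83908) = 0.456.

P(H | E) ≈ 0.456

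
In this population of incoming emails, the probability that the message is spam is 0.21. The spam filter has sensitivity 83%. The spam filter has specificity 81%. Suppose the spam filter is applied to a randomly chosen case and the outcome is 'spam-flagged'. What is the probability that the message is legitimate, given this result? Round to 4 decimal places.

P(¬H | E) ≈ 0.4627

Let H be the event that the message is spam. P(H) = 0.21, so P(¬H) = 0.79. With E the 'spam-flagged' result, P(E|H) = 0.83 and P(E|¬H) = 0.19.
P(E) = 0.83·0.21 + 0.19·0.79 = 0.17430 + 0.15010 = 0.32440.
By Bayes' theorem, P(H|E) = 0.17430 / 0.32440 = 0.5373. Hence P(¬H|E) = 1 − 0.5373 = 0.4627.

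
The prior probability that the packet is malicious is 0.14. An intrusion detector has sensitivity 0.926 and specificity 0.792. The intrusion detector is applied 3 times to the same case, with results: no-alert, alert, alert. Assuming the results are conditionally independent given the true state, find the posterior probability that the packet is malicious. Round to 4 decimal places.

Posterior P(H) ≈ 0.2316

Let H be the event that the packet is malicious; start with P(H) = 0.14. P('alert'|H) = 0.926, P('alert'|¬H) = 0.208.
Update on result 1 ('no-alert'): P(H) ← 0.074·0.1400 / (0.074·0.1400 + 0.792·0.8600) = 0.010360/0.69148 = 0.0150.
Update on result 2 ('alert'): P(H) ← 0.926·0.0150 / (0.926·0.0150 + 0.208·0.9850) = 0.013874/0.21876 = 0.0634.
Update on result 3 ('alert'): P(H) ← 0.926·0.0634 / (0.926·0.0634 + 0.208·0.9366) = 0.058727/0.25354 = 0.2316.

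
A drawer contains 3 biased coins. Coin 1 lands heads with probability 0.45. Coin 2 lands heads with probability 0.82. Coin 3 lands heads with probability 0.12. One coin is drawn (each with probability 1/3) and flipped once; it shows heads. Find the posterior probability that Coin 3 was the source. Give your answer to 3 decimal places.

Posterior probability ≈ 0.086

P(heads|C1) = 0.45; P(heads|C2) = 0.82; P(heads|C3) = 0.12.
Prior × likelihood for each source: 0.333333·0.45=0.1500, 0.333333·0.82=0.2733, 0.333333·0.12=0.04000. Summing gives P(heads) = 0.46333.
P(Coin 3 | heads) = 0.04000 / 0.46333 = 0.086.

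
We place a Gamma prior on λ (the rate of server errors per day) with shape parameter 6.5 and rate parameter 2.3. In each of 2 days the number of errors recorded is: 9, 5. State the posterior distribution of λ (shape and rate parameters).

Posterior: Gamma(shape=20.5, rate=4.3)

Total count ∑xᵢ = 14 over n = 2 days.
Gamma is conjugate to the Poisson likelihood: posterior is Gamma(shape = 6.5+14 = 20.5, rate = 2.3+2 = 4.3).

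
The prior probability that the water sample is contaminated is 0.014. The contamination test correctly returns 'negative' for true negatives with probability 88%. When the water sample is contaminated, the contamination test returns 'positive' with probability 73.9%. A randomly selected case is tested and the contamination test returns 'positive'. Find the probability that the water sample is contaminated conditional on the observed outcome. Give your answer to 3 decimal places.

P(H | E) ≈ 0.080

Write H for 'the water sample is contaminated'. Prior odds H:¬H = 0.014/0.986 = 0.014199. For the 'positive' outcome, the likelihood ratio is 0.739/0.12 = 6.1583.
Posterior odds = 0.014199 × 6.1583 = 0.087441, so P(H|E) = 0.087441/(1+0.087441) = 0.080.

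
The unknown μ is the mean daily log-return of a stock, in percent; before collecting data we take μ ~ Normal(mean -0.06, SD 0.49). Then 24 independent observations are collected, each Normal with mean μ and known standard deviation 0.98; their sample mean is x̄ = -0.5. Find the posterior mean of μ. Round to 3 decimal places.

Posterior mean ≈ -0.437

With known σ, the Normal prior is conjugate. Weight on the data is w = (n/σ²)/(n/σ² + 1/τ₀²) = 24.9896/(24.9896+4.16493) = 0.85714.
Posterior mean = w·x̄ + (1−w)·μ₀ = 0.85714·-0.5 + 0.14286·-0.06 = -0.437.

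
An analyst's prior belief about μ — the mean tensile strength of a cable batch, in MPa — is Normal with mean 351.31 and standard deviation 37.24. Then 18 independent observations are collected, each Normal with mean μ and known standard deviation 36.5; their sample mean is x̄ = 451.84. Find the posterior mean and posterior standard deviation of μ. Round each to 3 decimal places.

Posterior mean ≈ 446.747; posterior SD ≈ 8.382

Prior precision 1/τ₀² = 1/37.24² = 0.00072108; data precision n/σ² = 18/36.5² = 0.0135110.
Posterior precision = 0.00072108 + 0.0135110 = 0.0142321, giving posterior SD = 1/√0.0142321 = 8.382.
Posterior mean = (0.00072108·351.31 + 0.0135110·451.84) / 0.0142321 = 446.747.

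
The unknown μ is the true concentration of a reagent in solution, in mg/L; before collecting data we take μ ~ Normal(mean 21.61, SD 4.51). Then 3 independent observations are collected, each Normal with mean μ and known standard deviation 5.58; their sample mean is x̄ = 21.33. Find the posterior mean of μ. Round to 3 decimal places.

Prior precision 1/τ₀² = 1/4.51² = 0.0491640; data precision n/σ² = 3/5.58² = 0.0963503.
Posterior precision = 0.0491640 + 0.0963503 = 0.145514.
Posterior mean = (0.0491640·21.61 + 0.0963503·21.33) / 0.145514 = 21.425.

Posterior mean ≈ 21.425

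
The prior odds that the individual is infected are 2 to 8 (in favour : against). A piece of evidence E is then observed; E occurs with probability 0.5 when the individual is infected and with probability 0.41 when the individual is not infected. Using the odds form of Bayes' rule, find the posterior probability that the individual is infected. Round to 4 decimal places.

Prior odds = 2/8 = 0.25000. In log-odds, ln(0.25000) = -1.3863.
Add log likelihood ratio: ln(1.2195) = 0.19845.
Posterior log-odds = -1.1878, so posterior odds = exp(-1.1878) = 0.30488. Converting, P(H|E) = 0.30488/1.3049 = 0.2336.

Posterior probability ≈ 0.2336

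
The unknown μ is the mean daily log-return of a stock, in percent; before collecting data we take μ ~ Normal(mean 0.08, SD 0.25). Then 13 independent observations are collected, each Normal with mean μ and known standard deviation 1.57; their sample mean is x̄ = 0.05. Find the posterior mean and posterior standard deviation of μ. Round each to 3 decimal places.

Prior precision 1/τ₀² = 1/0.25² = 16.0000; data precision n/σ² = 13/1.57² = 5.27405.
Posterior precision = 16.0000 + 5.27405 = 21.2740, giving posterior SD = 1/√21.2740 = 0.217.
Posterior mean = (16.0000·0.08 + 5.27405·0.05) / 21.2740 = 0.073.

Posterior mean ≈ 0.073; posterior SD ≈ 0.217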